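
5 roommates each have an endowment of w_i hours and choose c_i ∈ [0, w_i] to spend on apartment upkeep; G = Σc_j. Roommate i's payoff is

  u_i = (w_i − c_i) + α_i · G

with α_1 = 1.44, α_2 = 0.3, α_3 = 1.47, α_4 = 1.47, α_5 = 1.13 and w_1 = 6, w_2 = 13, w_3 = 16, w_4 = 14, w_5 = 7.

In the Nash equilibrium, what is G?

∂u_i/∂c_i = α_i − 1, so roommate i contributes w_i if α_i > 1, else 0.
α_i > 1 for i ∈ {1, 3, 4, 5}; NE contributions (6, 0, 16, 14, 7), G = 43.

43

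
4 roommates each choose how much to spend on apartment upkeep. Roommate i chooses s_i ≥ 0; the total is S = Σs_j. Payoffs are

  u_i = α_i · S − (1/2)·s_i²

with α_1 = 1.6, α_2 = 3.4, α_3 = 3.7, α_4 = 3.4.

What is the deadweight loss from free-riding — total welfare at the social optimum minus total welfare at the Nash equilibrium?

Roommate i's FOC: ∂u_i/∂s_i = α_i − s_i = 0, so s_i* = α_i.
NE contributions = (1.6, 3.4, 3.7, 3.4); S = 12.1.
W^NE = (Σα)·S − ½Σα_i² = 12.1² − ½·39.37 = 126.725.
Planner sets s_i = Σα_j = 12.1 for every i, so S^SO = 4·12.1 = 48.4.
W^SO = (Σα)·S^SO − ½·4·(Σα)² = (4/2)·12.1² = 292.82.
Deadweight loss = W^SO − W^NE = 166.095.

166.095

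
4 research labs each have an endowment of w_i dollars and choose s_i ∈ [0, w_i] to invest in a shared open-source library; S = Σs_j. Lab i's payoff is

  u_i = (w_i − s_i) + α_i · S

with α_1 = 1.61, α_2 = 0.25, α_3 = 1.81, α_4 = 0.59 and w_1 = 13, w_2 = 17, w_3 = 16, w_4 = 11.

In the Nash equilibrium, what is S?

∂u_i/∂s_i = α_i − 1, so lab i contributes w_i if α_i > 1, else 0.
α_i > 1 for i ∈ {1, 3}; NE contributions (13, 0, 16, 0), S = 29.

29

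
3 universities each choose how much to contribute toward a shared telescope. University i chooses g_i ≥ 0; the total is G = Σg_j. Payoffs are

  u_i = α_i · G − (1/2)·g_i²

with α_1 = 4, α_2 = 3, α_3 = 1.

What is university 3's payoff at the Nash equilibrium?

7.5

University i's FOC: ∂u_i/∂g_i = α_i − g_i = 0, so g_i* = α_i.
NE contributions = (4, 3, 1); G = 8.
u_3 = α_3·G − ½·(g_3)² = 1·8 − ½·1² = 7.5.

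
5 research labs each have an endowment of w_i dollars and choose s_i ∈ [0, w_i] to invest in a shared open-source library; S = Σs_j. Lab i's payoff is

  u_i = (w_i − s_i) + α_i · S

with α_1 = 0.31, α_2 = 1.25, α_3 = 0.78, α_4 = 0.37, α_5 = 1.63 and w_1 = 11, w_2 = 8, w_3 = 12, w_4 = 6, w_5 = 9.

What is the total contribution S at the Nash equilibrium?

17

∂u_i/∂s_i = α_i − 1, so lab i contributes w_i if α_i > 1, else 0.
α_i > 1 for i ∈ {2, 5}; NE contributions (0, 8, 0, 0, 9), S = 17.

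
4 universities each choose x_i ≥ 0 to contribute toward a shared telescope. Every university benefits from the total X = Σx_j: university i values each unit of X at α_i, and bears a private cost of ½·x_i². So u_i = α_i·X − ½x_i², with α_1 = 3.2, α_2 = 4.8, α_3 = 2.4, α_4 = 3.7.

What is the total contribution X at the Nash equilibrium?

14.1

University i's FOC: ∂u_i/∂x_i = α_i − x_i = 0, so x_i* = α_i.
NE contributions = (3.2, 4.8, 2.4, 3.7); X = 14.1.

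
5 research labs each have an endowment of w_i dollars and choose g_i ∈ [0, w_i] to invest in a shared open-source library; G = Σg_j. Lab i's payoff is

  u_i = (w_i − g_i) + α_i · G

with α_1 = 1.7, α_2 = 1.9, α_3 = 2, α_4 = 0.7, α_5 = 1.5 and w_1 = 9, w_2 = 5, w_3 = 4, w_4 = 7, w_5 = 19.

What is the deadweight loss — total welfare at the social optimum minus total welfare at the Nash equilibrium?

47.6

∂u_i/∂g_i = α_i − 1, so lab i contributes w_i if α_i > 1, else 0.
α_i > 1 for i ∈ {1, 2, 3, 5}; NE contributions (9, 5, 4, 0, 19), G = 37.
W^NE = Σw_i − G^NE + (Σα_i)·G^NE = 44 + 6.8·37 = 295.6.
Planner: ∂(Σu_j)/∂g_i = Σα_j − 1 = 6.8 > 0, so everyone contributes w_i; G^SO = 44, W^SO = 44 + 6.8·44 = 343.2.
Deadweight loss = 47.6.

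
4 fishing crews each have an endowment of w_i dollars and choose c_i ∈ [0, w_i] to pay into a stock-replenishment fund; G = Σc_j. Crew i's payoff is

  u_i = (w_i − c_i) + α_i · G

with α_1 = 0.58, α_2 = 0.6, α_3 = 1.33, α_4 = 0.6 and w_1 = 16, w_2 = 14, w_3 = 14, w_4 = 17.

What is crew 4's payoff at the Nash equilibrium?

∂u_i/∂c_i = α_i − 1, so crew i contributes w_i if α_i > 1, else 0.
α_i > 1 for i ∈ {3}; NE contributions (0, 0, 14, 0), G = 14.
u_4 = (17 − 0) + 0.6·14 = 25.4.

25.4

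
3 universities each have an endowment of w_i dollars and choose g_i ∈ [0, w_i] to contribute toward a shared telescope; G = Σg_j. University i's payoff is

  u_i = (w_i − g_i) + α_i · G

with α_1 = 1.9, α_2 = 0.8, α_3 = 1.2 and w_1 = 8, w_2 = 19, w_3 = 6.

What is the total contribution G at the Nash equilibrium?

14

∂u_i/∂g_i = α_i − 1, so university i contributes w_i if α_i > 1, else 0.
α_i > 1 for i ∈ {1, 3}; NE contributions (8, 0, 6), G = 14.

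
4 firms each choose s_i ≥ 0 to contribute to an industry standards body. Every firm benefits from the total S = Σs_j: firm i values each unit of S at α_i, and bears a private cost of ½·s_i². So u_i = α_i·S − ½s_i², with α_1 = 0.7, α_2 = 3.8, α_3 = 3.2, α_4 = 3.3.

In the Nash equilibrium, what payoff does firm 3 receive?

30.08

Firm i's FOC: ∂u_i/∂s_i = α_i − s_i = 0, so s_i* = α_i.
NE contributions = (0.7, 3.8, 3.2, 3.3); S = 11.
u_3 = α_3·S − ½·(s_3)² = 3.2·11 − ½·3.2² = 30.08.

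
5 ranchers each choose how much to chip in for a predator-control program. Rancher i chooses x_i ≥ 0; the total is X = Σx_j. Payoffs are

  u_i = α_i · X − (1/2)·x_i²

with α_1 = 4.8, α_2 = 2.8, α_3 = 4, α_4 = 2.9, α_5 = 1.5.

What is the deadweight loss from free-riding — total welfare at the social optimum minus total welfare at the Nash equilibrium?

412.77

Rancher i's FOC: ∂u_i/∂x_i = α_i − x_i = 0, so x_i* = α_i.
NE contributions = (4.8, 2.8, 4, 2.9, 1.5); X = 16.
W^NE = (Σα)·X − ½Σα_i² = 16² − ½·57.54 = 227.23.
Planner sets x_i = Σα_j = 16 for every i, so X^SO = 5·16 = 80.
W^SO = (Σα)·X^SO − ½·5·(Σα)² = (5/2)·16² = 640.
Deadweight loss = W^SO − W^NE = 412.77.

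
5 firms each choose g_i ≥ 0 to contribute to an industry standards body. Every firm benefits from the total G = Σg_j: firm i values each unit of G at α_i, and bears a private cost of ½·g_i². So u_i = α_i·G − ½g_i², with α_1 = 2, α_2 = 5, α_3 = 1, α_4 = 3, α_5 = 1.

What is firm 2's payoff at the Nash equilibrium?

Firm i's FOC: ∂u_i/∂g_i = α_i − g_i = 0, so g_i* = α_i.
NE contributions = (2, 5, 1, 3, 1); G = 12.
u_2 = α_2·G − ½·(g_2)² = 5·12 − ½·5² = 47.5.

47.5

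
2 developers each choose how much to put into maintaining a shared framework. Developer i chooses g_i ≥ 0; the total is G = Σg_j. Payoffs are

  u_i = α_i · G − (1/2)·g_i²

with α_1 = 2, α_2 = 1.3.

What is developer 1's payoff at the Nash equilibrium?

Developer i's FOC: ∂u_i/∂g_i = α_i − g_i = 0, so g_i* = α_i.
NE contributions = (2, 1.3); G = 3.3.
u_1 = α_1·G − ½·(g_1)² = 2·3.3 − ½·2² = 4.6.

4.6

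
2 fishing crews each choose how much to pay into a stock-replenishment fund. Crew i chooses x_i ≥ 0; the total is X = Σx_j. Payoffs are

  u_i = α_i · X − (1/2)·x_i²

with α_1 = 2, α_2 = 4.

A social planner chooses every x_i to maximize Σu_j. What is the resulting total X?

12

Planner FOC: ∂(Σu_j)/∂x_i = (Σα_j) − x_i = 0, so x_i^SO = Σα_j = 6 for every i; X^SO = 12.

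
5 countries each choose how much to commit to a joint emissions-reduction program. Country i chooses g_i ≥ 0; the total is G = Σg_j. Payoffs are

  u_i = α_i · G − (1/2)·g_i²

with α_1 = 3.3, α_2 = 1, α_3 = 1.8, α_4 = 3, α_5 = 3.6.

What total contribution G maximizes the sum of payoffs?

Planner FOC: ∂(Σu_j)/∂g_i = (Σα_j) − g_i = 0, so g_i^SO = Σα_j = 12.7 for every i; G^SO = 63.5.

63.5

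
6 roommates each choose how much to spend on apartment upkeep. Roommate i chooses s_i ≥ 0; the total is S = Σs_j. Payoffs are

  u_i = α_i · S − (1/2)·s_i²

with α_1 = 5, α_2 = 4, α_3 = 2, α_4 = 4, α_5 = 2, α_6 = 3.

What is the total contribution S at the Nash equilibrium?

Roommate i's FOC: ∂u_i/∂s_i = α_i − s_i = 0, so s_i* = α_i.
NE contributions = (5, 4, 2, 4, 2, 3); S = 20.

20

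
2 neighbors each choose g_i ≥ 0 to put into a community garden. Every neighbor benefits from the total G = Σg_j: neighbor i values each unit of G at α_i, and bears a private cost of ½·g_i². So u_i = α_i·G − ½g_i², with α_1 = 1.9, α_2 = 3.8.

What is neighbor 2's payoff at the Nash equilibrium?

Neighbor i's FOC: ∂u_i/∂g_i = α_i − g_i = 0, so g_i* = α_i.
NE contributions = (1.9, 3.8); G = 5.7.
u_2 = α_2·G − ½·(g_2)² = 3.8·5.7 − ½·3.8² = 14.44.

14.44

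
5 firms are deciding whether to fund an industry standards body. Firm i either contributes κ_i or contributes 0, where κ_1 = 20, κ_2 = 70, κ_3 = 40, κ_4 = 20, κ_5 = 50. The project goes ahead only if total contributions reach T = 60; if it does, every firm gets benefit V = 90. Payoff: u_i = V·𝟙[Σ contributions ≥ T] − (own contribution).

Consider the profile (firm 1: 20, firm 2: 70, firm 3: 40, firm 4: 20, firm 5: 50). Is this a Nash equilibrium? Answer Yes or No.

No

Total = 200 ≥ 60: provided.
Firm 1 (pledges 20, payoff 70): dropping to 0 → total 180, payoff 90. Profitable deviation.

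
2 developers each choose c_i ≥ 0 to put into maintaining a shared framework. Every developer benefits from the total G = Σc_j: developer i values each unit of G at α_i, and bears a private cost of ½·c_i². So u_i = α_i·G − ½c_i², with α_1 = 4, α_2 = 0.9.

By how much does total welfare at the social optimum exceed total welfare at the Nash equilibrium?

8.405

Developer i's FOC: ∂u_i/∂c_i = α_i − c_i = 0, so c_i* = α_i.
NE contributions = (4, 0.9); G = 4.9.
W^NE = (Σα)·G − ½Σα_i² = 4.9² − ½·16.81 = 15.605.
Planner sets c_i = Σα_j = 4.9 for every i, so G^SO = 2·4.9 = 9.8.
W^SO = (Σα)·G^SO − ½·2·(Σα)² = (2/2)·4.9² = 24.01.
Deadweight loss = W^SO − W^NE = 8.405.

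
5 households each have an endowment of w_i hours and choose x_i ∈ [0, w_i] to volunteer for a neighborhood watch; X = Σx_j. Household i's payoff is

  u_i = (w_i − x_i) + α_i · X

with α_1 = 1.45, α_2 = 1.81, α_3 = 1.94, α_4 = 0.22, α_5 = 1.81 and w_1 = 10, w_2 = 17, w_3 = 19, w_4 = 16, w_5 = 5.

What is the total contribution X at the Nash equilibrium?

51

∂u_i/∂x_i = α_i − 1, so household i contributes w_i if α_i > 1, else 0.
α_i > 1 for i ∈ {1, 2, 3, 5}; NE contributions (10, 17, 19, 0, 5), X = 51.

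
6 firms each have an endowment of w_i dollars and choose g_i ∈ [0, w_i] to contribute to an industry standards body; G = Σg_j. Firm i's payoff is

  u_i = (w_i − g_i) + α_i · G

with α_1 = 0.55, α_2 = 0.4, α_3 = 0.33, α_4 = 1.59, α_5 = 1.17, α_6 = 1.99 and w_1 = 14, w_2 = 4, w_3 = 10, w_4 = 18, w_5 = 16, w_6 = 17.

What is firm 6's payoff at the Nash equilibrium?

101.49

∂u_i/∂g_i = α_i − 1, so firm i contributes w_i if α_i > 1, else 0.
α_i > 1 for i ∈ {4, 5, 6}; NE contributions (0, 0, 0, 18, 16, 17), G = 51.
u_6 = (17 − 17) + 1.99·51 = 101.49.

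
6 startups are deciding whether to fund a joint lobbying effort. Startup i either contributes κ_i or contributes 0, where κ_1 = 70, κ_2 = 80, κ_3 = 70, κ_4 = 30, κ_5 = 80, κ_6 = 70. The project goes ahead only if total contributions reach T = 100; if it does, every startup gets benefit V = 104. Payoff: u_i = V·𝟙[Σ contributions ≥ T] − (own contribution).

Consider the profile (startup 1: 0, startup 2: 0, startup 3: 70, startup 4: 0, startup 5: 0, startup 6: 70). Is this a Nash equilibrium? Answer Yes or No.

Total = 140 ≥ 100: provided.
Startup 1 (pledges 0, payoff 104): pledging 70 → total 210, payoff 34. No gain.
Startup 2 (pledges 0, payoff 104): pledging 80 → total 220, payoff 24. No gain.
Startup 3 (pledges 70, payoff 34): dropping to 0 → total 70, payoff 0. No gain.
Startup 4 (pledges 0, payoff 104): pledging 30 → total 170, payoff 74. No gain.
Startup 5 (pledges 0, payoff 104): pledging 80 → total 220, payoff 24. No gain.
Startup 6 (pledges 70, payoff 34): dropping to 0 → total 70, payoff 0. No gain.

Yes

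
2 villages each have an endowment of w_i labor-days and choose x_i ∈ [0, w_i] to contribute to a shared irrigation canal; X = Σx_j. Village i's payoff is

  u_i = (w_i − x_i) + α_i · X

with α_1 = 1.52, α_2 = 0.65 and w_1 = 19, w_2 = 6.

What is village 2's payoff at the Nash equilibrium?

18.35

∂u_i/∂x_i = α_i − 1, so village i contributes w_i if α_i > 1, else 0.
α_i > 1 for i ∈ {1}; NE contributions (19, 0), X = 19.
u_2 = (6 − 0) + 0.65·19 = 18.35.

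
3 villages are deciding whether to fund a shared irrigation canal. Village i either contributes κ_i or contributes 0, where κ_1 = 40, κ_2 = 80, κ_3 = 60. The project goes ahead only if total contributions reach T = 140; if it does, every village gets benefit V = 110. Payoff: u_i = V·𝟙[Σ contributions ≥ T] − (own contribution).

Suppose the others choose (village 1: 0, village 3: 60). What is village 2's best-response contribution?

Others' total = 60. Contributing 80 brings total to 140 ≥ 140: gain V − κ_2 = 30.
Best response: 80.

80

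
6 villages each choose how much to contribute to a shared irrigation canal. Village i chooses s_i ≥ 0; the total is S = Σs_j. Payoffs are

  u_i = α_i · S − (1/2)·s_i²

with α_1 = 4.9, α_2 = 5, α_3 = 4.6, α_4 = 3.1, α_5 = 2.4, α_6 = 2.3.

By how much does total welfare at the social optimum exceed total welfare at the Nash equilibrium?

Village i's FOC: ∂u_i/∂s_i = α_i − s_i = 0, so s_i* = α_i.
NE contributions = (4.9, 5, 4.6, 3.1, 2.4, 2.3); S = 22.3.
W^NE = (Σα)·S − ½Σα_i² = 22.3² − ½·90.83 = 451.875.
Planner sets s_i = Σα_j = 22.3 for every i, so S^SO = 6·22.3 = 133.8.
W^SO = (Σα)·S^SO − ½·6·(Σα)² = (6/2)·22.3² = 1491.87.
Deadweight loss = W^SO − W^NE = 1039.995.

1039.995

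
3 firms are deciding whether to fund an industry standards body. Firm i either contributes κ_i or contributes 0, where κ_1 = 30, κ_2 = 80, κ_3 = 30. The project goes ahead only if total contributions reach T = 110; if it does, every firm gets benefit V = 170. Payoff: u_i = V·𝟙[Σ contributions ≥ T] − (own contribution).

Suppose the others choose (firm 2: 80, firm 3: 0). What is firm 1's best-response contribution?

Others' total = 80. Contributing 30 brings total to 110 ≥ 110: gain V − κ_1 = 140.
Best response: 30.

30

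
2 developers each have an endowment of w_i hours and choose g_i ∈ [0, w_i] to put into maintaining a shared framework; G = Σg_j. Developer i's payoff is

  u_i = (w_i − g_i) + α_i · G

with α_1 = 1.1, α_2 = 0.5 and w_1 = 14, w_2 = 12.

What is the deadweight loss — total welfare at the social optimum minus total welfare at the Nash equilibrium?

7.2

∂u_i/∂g_i = α_i − 1, so developer i contributes w_i if α_i > 1, else 0.
α_i > 1 for i ∈ {1}; NE contributions (14, 0), G = 14.
W^NE = Σw_i − G^NE + (Σα_i)·G^NE = 26 + 0.6·14 = 34.4.
Planner: ∂(Σu_j)/∂g_i = Σα_j − 1 = 0.6 > 0, so everyone contributes w_i; G^SO = 26, W^SO = 26 + 0.6·26 = 41.6.
Deadweight loss = 7.2.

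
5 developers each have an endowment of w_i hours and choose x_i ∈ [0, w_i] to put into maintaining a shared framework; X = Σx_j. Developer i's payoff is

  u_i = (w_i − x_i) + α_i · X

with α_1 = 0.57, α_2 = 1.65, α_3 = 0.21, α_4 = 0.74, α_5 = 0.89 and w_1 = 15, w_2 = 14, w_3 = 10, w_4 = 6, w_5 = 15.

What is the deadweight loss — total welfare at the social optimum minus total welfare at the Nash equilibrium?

∂u_i/∂x_i = α_i − 1, so developer i contributes w_i if α_i > 1, else 0.
α_i > 1 for i ∈ {2}; NE contributions (0, 14, 0, 0, 0), X = 14.
W^NE = Σw_i − X^NE + (Σα_i)·X^NE = 60 + 3.06·14 = 102.84.
Planner: ∂(Σu_j)/∂x_i = Σα_j − 1 = 3.06 > 0, so everyone contributes w_i; X^SO = 60, W^SO = 60 + 3.06·60 = 243.6.
Deadweight loss = 140.76.

140.76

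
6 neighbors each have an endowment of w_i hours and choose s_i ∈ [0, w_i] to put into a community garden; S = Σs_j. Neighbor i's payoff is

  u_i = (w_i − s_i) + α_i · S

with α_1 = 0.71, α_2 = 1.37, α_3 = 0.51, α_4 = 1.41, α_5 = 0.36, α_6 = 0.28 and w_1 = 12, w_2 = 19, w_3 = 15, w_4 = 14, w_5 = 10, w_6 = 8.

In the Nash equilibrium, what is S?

33

∂u_i/∂s_i = α_i − 1, so neighbor i contributes w_i if α_i > 1, else 0.
α_i > 1 for i ∈ {2, 4}; NE contributions (0, 19, 0, 14, 0, 0), S = 33.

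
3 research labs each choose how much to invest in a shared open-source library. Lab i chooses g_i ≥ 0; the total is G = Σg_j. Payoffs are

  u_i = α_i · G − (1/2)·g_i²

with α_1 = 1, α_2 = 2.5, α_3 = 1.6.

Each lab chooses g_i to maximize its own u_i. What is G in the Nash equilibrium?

Lab i's FOC: ∂u_i/∂g_i = α_i − g_i = 0, so g_i* = α_i.
NE contributions = (1, 2.5, 1.6); G = 5.1.

5.1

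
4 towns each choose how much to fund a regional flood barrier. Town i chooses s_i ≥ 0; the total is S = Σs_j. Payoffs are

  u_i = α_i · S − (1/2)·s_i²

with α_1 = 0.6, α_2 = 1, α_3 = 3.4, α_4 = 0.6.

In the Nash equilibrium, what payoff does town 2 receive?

Town i's FOC: ∂u_i/∂s_i = α_i − s_i = 0, so s_i* = α_i.
NE contributions = (0.6, 1, 3.4, 0.6); S = 5.6.
u_2 = α_2·S − ½·(s_2)² = 1·5.6 − ½·1² = 5.1.

5.1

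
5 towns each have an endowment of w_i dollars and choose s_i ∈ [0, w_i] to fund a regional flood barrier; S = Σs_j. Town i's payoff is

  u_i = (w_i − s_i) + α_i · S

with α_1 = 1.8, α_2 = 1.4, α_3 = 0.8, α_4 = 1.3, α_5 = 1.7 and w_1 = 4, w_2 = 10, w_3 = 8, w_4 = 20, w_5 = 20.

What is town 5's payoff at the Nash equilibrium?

91.8

∂u_i/∂s_i = α_i − 1, so town i contributes w_i if α_i > 1, else 0.
α_i > 1 for i ∈ {1, 2, 4, 5}; NE contributions (4, 10, 0, 20, 20), S = 54.
u_5 = (20 − 20) + 1.7·54 = 91.8.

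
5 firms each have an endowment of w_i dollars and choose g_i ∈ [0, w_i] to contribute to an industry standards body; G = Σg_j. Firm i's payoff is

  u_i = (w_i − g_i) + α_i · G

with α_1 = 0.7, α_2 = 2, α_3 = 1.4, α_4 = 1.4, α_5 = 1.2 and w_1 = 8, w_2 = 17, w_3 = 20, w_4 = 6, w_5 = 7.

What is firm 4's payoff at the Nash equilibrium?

70

∂u_i/∂g_i = α_i − 1, so firm i contributes w_i if α_i > 1, else 0.
α_i > 1 for i ∈ {2, 3, 4, 5}; NE contributions (0, 17, 20, 6, 7), G = 50.
u_4 = (6 − 6) + 1.4·50 = 70.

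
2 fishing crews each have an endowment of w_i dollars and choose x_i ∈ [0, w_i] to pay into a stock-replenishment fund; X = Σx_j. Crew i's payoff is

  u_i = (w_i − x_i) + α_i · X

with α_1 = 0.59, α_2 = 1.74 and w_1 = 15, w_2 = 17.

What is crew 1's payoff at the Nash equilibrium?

25.03

∂u_i/∂x_i = α_i − 1, so crew i contributes w_i if α_i > 1, else 0.
α_i > 1 for i ∈ {2}; NE contributions (0, 17), X = 17.
u_1 = (15 − 0) + 0.59·17 = 25.03.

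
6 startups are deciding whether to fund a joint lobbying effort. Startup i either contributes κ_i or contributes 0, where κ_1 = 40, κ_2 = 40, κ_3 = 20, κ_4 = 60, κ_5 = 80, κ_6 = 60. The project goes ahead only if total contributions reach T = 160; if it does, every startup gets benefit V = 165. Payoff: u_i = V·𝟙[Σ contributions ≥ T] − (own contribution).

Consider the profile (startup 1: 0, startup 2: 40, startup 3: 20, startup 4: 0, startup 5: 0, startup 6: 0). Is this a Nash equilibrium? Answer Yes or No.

No

Total = 60 < 160: not provided.
Startup 1 (pledges 0, payoff 0): pledging 40 → total 100, payoff -40. No gain.
Startup 2 (pledges 40, payoff -40): dropping to 0 → total 20, payoff 0. Profitable deviation.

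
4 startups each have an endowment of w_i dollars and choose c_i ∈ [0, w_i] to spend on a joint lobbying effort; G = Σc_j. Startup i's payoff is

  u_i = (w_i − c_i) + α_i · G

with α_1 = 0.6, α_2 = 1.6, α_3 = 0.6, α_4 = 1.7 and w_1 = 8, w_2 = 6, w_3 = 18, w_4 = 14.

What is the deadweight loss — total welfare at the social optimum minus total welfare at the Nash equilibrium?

91

∂u_i/∂c_i = α_i − 1, so startup i contributes w_i if α_i > 1, else 0.
α_i > 1 for i ∈ {2, 4}; NE contributions (0, 6, 0, 14), G = 20.
W^NE = Σw_i − G^NE + (Σα_i)·G^NE = 46 + 3.5·20 = 116.
Planner: ∂(Σu_j)/∂c_i = Σα_j − 1 = 3.5 > 0, so everyone contributes w_i; G^SO = 46, W^SO = 46 + 3.5·46 = 207.
Deadweight loss = 91.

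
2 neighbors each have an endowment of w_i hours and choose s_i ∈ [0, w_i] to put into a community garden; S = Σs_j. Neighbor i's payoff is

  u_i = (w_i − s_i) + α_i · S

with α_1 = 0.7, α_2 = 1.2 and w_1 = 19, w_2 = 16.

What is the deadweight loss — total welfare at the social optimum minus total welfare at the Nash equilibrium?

17.1

∂u_i/∂s_i = α_i − 1, so neighbor i contributes w_i if α_i > 1, else 0.
α_i > 1 for i ∈ {2}; NE contributions (0, 16), S = 16.
W^NE = Σw_i − S^NE + (Σα_i)·S^NE = 35 + 0.9·16 = 49.4.
Planner: ∂(Σu_j)/∂s_i = Σα_j − 1 = 0.9 > 0, so everyone contributes w_i; S^SO = 35, W^SO = 35 + 0.9·35 = 66.5.
Deadweight loss = 17.1.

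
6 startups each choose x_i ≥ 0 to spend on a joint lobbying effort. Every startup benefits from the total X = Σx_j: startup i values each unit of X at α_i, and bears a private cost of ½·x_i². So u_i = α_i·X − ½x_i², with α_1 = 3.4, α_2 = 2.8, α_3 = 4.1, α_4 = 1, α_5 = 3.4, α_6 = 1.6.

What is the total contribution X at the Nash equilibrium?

Startup i's FOC: ∂u_i/∂x_i = α_i − x_i = 0, so x_i* = α_i.
NE contributions = (3.4, 2.8, 4.1, 1, 3.4, 1.6); X = 16.3.

16.3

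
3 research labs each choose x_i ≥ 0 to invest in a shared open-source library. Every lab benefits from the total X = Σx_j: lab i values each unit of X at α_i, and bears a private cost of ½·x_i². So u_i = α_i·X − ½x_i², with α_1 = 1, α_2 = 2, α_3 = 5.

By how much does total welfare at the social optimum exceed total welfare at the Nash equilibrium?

47

Lab i's FOC: ∂u_i/∂x_i = α_i − x_i = 0, so x_i* = α_i.
NE contributions = (1, 2, 5); X = 8.
W^NE = (Σα)·X − ½Σα_i² = 8² − ½·30 = 49.
Planner sets x_i = Σα_j = 8 for every i, so X^SO = 3·8 = 24.
W^SO = (Σα)·X^SO − ½·3·(Σα)² = (3/2)·8² = 96.
Deadweight loss = W^SO − W^NE = 47.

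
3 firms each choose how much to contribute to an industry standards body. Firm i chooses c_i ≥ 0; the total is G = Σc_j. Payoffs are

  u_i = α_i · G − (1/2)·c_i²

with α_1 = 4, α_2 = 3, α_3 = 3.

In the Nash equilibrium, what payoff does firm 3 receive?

Firm i's FOC: ∂u_i/∂c_i = α_i − c_i = 0, so c_i* = α_i.
NE contributions = (4, 3, 3); G = 10.
u_3 = α_3·G − ½·(c_3)² = 3·10 − ½·3² = 25.5.

25.5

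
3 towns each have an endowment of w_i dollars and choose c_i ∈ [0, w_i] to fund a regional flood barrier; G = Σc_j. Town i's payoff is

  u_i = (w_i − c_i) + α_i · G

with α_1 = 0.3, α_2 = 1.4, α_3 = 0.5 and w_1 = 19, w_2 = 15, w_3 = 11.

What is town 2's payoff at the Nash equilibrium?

21

∂u_i/∂c_i = α_i − 1, so town i contributes w_i if α_i > 1, else 0.
α_i > 1 for i ∈ {2}; NE contributions (0, 15, 0), G = 15.
u_2 = (15 − 15) + 1.4·15 = 21.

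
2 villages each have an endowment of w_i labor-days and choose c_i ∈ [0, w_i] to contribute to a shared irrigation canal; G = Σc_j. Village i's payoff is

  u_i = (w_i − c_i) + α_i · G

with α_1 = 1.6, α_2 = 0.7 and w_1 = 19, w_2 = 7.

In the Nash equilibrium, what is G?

19

∂u_i/∂c_i = α_i − 1, so village i contributes w_i if α_i > 1, else 0.
α_i > 1 for i ∈ {1}; NE contributions (19, 0), G = 19.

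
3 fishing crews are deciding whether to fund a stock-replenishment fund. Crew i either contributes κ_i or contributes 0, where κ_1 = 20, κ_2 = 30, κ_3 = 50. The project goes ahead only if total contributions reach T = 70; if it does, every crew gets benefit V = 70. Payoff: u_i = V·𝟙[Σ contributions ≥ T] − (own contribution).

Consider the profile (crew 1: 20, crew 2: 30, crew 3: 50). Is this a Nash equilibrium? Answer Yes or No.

Total = 100 ≥ 70: provided.
Crew 1 (pledges 20, payoff 50): dropping to 0 → total 80, payoff 70. Profitable deviation.

No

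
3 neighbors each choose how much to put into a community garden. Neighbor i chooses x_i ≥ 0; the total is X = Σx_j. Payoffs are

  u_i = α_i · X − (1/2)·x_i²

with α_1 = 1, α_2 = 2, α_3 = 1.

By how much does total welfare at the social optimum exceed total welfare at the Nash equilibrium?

11

Neighbor i's FOC: ∂u_i/∂x_i = α_i − x_i = 0, so x_i* = α_i.
NE contributions = (1, 2, 1); X = 4.
W^NE = (Σα)·X − ½Σα_i² = 4² − ½·6 = 13.
Planner sets x_i = Σα_j = 4 for every i, so X^SO = 3·4 = 12.
W^SO = (Σα)·X^SO − ½·3·(Σα)² = (3/2)·4² = 24.
Deadweight loss = W^SO − W^NE = 11.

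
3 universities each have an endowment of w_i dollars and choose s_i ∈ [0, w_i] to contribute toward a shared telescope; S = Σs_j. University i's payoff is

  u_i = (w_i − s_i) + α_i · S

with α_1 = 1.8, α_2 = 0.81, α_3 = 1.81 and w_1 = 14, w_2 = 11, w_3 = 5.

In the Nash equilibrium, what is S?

19

∂u_i/∂s_i = α_i − 1, so university i contributes w_i if α_i > 1, else 0.
α_i > 1 for i ∈ {1, 3}; NE contributions (14, 0, 5), S = 19.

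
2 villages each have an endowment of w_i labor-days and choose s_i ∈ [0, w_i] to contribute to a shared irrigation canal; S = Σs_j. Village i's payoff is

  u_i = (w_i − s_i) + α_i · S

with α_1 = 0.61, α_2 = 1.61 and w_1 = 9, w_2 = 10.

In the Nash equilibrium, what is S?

∂u_i/∂s_i = α_i − 1, so village i contributes w_i if α_i > 1, else 0.
α_i > 1 for i ∈ {2}; NE contributions (0, 10), S = 10.

10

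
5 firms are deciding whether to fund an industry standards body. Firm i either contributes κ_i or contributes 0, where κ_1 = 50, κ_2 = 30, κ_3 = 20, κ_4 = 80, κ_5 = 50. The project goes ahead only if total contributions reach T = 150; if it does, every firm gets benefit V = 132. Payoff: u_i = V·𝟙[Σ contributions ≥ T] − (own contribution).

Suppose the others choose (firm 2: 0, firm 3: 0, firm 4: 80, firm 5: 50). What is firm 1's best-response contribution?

Others' total = 130. Contributing 50 brings total to 180 ≥ 150: gain V − κ_1 = 82.
Best response: 50.

50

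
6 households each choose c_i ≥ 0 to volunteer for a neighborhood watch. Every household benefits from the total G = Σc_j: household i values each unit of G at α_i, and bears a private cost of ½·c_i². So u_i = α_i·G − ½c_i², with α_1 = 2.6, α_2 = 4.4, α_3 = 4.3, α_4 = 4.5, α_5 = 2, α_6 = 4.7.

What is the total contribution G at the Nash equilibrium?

Household i's FOC: ∂u_i/∂c_i = α_i − c_i = 0, so c_i* = α_i.
NE contributions = (2.6, 4.4, 4.3, 4.5, 2, 4.7); G = 22.5.

22.5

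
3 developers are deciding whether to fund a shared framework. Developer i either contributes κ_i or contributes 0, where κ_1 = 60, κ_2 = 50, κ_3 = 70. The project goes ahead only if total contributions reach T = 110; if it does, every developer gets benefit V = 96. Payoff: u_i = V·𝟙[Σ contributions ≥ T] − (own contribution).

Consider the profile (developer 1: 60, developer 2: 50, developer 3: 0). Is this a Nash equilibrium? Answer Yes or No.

Total = 110 ≥ 110: provided.
Developer 1 (pledges 60, payoff 36): dropping to 0 → total 50, payoff 0. No gain.
Developer 2 (pledges 50, payoff 46): dropping to 0 → total 60, payoff 0. No gain.
Developer 3 (pledges 0, payoff 96): pledging 70 → total 180, payoff 26. No gain.

Yes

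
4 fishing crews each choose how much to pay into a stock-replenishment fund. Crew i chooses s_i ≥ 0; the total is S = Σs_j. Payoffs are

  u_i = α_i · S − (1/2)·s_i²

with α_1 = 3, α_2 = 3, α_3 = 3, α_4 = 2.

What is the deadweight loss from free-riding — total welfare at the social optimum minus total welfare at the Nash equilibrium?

Crew i's FOC: ∂u_i/∂s_i = α_i − s_i = 0, so s_i* = α_i.
NE contributions = (3, 3, 3, 2); S = 11.
W^NE = (Σα)·S − ½Σα_i² = 11² − ½·31 = 105.5.
Planner sets s_i = Σα_j = 11 for every i, so S^SO = 4·11 = 44.
W^SO = (Σα)·S^SO − ½·4·(Σα)² = (4/2)·11² = 242.
Deadweight loss = W^SO − W^NE = 136.5.

136.5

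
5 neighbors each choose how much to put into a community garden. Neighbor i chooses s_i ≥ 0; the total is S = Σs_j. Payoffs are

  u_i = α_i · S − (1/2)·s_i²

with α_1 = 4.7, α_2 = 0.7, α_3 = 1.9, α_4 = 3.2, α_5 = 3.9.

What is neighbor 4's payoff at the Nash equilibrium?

Neighbor i's FOC: ∂u_i/∂s_i = α_i − s_i = 0, so s_i* = α_i.
NE contributions = (4.7, 0.7, 1.9, 3.2, 3.9); S = 14.4.
u_4 = α_4·S − ½·(s_4)² = 3.2·14.4 − ½·3.2² = 40.96.

40.96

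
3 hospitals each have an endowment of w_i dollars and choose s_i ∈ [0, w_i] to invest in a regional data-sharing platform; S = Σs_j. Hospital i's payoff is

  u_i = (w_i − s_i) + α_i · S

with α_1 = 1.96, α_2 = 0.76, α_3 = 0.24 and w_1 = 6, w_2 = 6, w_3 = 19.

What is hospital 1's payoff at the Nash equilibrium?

∂u_i/∂s_i = α_i − 1, so hospital i contributes w_i if α_i > 1, else 0.
α_i > 1 for i ∈ {1}; NE contributions (6, 0, 0), S = 6.
u_1 = (6 − 6) + 1.96·6 = 11.76.

11.76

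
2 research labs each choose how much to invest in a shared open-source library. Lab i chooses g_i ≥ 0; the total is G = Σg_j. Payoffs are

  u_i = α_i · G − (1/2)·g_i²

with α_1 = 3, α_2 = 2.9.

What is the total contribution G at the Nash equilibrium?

5.9

Lab i's FOC: ∂u_i/∂g_i = α_i − g_i = 0, so g_i* = α_i.
NE contributions = (3, 2.9); G = 5.9.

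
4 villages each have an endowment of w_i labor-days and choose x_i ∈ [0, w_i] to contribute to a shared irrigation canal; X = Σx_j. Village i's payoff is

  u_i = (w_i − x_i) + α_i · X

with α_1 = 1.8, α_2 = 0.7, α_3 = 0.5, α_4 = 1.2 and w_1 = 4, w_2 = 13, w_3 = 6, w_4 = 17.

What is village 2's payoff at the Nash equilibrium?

∂u_i/∂x_i = α_i − 1, so village i contributes w_i if α_i > 1, else 0.
α_i > 1 for i ∈ {1, 4}; NE contributions (4, 0, 0, 17), X = 21.
u_2 = (13 − 0) + 0.7·21 = 27.7.

27.7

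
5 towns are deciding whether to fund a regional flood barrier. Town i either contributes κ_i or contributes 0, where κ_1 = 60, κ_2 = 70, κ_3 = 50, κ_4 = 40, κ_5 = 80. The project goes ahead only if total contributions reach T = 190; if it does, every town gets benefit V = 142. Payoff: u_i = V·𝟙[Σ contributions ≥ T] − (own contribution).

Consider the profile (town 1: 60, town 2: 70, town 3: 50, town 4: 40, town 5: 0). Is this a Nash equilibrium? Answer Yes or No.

Total = 220 ≥ 190: provided.
Town 1 (pledges 60, payoff 82): dropping to 0 → total 160, payoff 0. No gain.
Town 2 (pledges 70, payoff 72): dropping to 0 → total 150, payoff 0. No gain.
Town 3 (pledges 50, payoff 92): dropping to 0 → total 170, payoff 0. No gain.
Town 4 (pledges 40, payoff 102): dropping to 0 → total 180, payoff 0. No gain.
Town 5 (pledges 0, payoff 142): pledging 80 → total 300, payoff 62. No gain.

Yes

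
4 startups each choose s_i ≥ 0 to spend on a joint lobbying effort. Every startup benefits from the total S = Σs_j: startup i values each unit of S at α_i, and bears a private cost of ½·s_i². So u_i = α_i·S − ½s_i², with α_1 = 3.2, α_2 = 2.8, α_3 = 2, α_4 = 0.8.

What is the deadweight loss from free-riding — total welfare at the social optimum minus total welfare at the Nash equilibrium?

88.8

Startup i's FOC: ∂u_i/∂s_i = α_i − s_i = 0, so s_i* = α_i.
NE contributions = (3.2, 2.8, 2, 0.8); S = 8.8.
W^NE = (Σα)·S − ½Σα_i² = 8.8² − ½·22.72 = 66.08.
Planner sets s_i = Σα_j = 8.8 for every i, so S^SO = 4·8.8 = 35.2.
W^SO = (Σα)·S^SO − ½·4·(Σα)² = (4/2)·8.8² = 154.88.
Deadweight loss = W^SO − W^NE = 88.8.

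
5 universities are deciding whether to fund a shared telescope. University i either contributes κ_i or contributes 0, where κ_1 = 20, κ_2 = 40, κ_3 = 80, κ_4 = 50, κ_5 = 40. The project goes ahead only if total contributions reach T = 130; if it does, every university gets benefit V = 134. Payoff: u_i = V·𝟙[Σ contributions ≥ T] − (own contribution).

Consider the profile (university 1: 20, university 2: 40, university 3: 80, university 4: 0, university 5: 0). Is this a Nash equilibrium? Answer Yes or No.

Total = 140 ≥ 130: provided.
University 1 (pledges 20, payoff 114): dropping to 0 → total 120, payoff 0. No gain.
University 2 (pledges 40, payoff 94): dropping to 0 → total 100, payoff 0. No gain.
University 3 (pledges 80, payoff 54): dropping to 0 → total 60, payoff 0. No gain.
University 4 (pledges 0, payoff 134): pledging 50 → total 190, payoff 84. No gain.
University 5 (pledges 0, payoff 134): pledging 40 → total 180, payoff 94. No gain.

Yes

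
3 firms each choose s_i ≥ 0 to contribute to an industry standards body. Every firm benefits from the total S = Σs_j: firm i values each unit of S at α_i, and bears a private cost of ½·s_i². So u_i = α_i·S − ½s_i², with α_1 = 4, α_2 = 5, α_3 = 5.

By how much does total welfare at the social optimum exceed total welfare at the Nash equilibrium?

131

Firm i's FOC: ∂u_i/∂s_i = α_i − s_i = 0, so s_i* = α_i.
NE contributions = (4, 5, 5); S = 14.
W^NE = (Σα)·S − ½Σα_i² = 14² − ½·66 = 163.
Planner sets s_i = Σα_j = 14 for every i, so S^SO = 3·14 = 42.
W^SO = (Σα)·S^SO − ½·3·(Σα)² = (3/2)·14² = 294.
Deadweight loss = W^SO − W^NE = 131.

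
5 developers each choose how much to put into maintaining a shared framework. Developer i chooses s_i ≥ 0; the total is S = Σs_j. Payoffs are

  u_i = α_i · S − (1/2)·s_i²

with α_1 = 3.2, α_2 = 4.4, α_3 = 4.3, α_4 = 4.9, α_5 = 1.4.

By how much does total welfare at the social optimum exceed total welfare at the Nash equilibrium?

Developer i's FOC: ∂u_i/∂s_i = α_i − s_i = 0, so s_i* = α_i.
NE contributions = (3.2, 4.4, 4.3, 4.9, 1.4); S = 18.2.
W^NE = (Σα)·S − ½Σα_i² = 18.2² − ½·74.06 = 294.21.
Planner sets s_i = Σα_j = 18.2 for every i, so S^SO = 5·18.2 = 91.
W^SO = (Σα)·S^SO − ½·5·(Σα)² = (5/2)·18.2² = 828.1.
Deadweight loss = W^SO − W^NE = 533.89.

533.89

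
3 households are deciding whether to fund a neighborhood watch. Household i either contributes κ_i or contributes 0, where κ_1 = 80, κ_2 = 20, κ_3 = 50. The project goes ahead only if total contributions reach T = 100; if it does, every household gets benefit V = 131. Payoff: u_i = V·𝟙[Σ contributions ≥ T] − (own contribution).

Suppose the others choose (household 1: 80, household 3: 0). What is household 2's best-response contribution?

20

Others' total = 80. Contributing 20 brings total to 100 ≥ 100: gain V − κ_2 = 111.
Best response: 20.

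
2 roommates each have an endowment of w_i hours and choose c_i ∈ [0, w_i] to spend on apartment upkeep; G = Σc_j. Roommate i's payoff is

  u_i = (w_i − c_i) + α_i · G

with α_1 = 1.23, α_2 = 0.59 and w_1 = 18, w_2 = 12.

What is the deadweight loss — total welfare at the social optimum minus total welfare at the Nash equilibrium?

∂u_i/∂c_i = α_i − 1, so roommate i contributes w_i if α_i > 1, else 0.
α_i > 1 for i ∈ {1}; NE contributions (18, 0), G = 18.
W^NE = Σw_i − G^NE + (Σα_i)·G^NE = 30 + 0.82·18 = 44.76.
Planner: ∂(Σu_j)/∂c_i = Σα_j − 1 = 0.82 > 0, so everyone contributes w_i; G^SO = 30, W^SO = 30 + 0.82·30 = 54.6.
Deadweight loss = 9.84.

9.84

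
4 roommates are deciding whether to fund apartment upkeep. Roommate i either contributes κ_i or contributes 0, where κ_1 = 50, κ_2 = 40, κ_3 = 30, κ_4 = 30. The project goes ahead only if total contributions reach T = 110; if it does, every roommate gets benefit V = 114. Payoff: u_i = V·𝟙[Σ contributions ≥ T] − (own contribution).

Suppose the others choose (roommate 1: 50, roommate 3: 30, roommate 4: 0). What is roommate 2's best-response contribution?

40

Others' total = 80. Contributing 40 brings total to 120 ≥ 110: gain V − κ_2 = 74.
Best response: 40.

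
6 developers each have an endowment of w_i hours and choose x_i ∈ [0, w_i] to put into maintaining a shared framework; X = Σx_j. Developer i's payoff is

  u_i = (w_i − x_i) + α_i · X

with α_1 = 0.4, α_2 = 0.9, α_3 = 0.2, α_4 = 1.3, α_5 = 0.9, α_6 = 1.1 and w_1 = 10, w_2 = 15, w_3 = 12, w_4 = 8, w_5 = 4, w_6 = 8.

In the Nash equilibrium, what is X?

16

∂u_i/∂x_i = α_i − 1, so developer i contributes w_i if α_i > 1, else 0.
α_i > 1 for i ∈ {4, 6}; NE contributions (0, 0, 0, 8, 0, 8), X = 16.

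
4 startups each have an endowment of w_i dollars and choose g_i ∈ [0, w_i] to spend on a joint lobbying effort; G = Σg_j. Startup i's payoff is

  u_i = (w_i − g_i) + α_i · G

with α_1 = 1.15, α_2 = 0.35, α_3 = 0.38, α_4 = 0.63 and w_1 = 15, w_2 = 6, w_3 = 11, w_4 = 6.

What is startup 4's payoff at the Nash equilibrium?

∂u_i/∂g_i = α_i − 1, so startup i contributes w_i if α_i > 1, else 0.
α_i > 1 for i ∈ {1}; NE contributions (15, 0, 0, 0), G = 15.
u_4 = (6 − 0) + 0.63·15 = 15.45.

15.45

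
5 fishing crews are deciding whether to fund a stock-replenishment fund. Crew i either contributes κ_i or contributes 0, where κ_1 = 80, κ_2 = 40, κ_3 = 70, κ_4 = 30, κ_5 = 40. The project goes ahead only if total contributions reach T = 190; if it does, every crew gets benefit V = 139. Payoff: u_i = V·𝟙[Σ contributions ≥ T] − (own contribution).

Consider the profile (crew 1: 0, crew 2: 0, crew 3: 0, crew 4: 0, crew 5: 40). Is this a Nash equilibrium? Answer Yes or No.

Total = 40 < 190: not provided.
Crew 1 (pledges 0, payoff 0): pledging 80 → total 120, payoff -80. No gain.
Crew 2 (pledges 0, payoff 0): pledging 40 → total 80, payoff -40. No gain.
Crew 3 (pledges 0, payoff 0): pledging 70 → total 110, payoff -70. No gain.
Crew 4 (pledges 0, payoff 0): pledging 30 → total 70, payoff -30. No gain.
Crew 5 (pledges 40, payoff -40): dropping to 0 → total 0, payoff 0. Profitable deviation.

No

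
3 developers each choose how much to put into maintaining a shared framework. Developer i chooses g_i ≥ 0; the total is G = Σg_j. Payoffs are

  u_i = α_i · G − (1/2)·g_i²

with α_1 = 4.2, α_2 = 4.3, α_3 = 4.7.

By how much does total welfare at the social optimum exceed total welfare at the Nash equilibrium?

Developer i's FOC: ∂u_i/∂g_i = α_i − g_i = 0, so g_i* = α_i.
NE contributions = (4.2, 4.3, 4.7); G = 13.2.
W^NE = (Σα)·G − ½Σα_i² = 13.2² − ½·58.22 = 145.13.
Planner sets g_i = Σα_j = 13.2 for every i, so G^SO = 3·13.2 = 39.6.
W^SO = (Σα)·G^SO − ½·3·(Σα)² = (3/2)·13.2² = 261.36.
Deadweight loss = W^SO − W^NE = 116.23.

116.23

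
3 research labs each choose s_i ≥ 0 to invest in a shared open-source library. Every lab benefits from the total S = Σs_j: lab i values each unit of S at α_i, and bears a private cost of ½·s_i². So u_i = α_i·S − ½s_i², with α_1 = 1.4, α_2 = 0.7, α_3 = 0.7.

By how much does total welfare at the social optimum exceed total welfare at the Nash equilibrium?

Lab i's FOC: ∂u_i/∂s_i = α_i − s_i = 0, so s_i* = α_i.
NE contributions = (1.4, 0.7, 0.7); S = 2.8.
W^NE = (Σα)·S − ½Σα_i² = 2.8² − ½·2.94 = 6.37.
Planner sets s_i = Σα_j = 2.8 for every i, so S^SO = 3·2.8 = 8.4.
W^SO = (Σα)·S^SO − ½·3·(Σα)² = (3/2)·2.8² = 11.76.
Deadweight loss = W^SO − W^NE = 5.39.

5.39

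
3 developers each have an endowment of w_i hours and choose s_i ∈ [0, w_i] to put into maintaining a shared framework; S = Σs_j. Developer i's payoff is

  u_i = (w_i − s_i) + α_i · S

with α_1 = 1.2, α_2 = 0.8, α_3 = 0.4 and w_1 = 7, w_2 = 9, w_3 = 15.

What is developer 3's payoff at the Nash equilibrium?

∂u_i/∂s_i = α_i − 1, so developer i contributes w_i if α_i > 1, else 0.
α_i > 1 for i ∈ {1}; NE contributions (7, 0, 0), S = 7.
u_3 = (15 − 0) + 0.4·7 = 17.8.

17.8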